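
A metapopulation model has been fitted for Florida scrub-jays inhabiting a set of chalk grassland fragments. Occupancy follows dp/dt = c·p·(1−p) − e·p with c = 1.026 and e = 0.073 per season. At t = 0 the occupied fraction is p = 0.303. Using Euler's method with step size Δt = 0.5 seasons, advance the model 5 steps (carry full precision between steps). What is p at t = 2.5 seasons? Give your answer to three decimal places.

Update rule: p ← p + [c·p·(1−p) − e·p]·Δt with Δt = 0.5.
  1  |  dp/dt·Δt = +0.097281  |  p_1 = 0.400281
  2  |  dp/dt·Δt = +0.108539  |  p_2 = 0.508820
  3  |  dp/dt·Δt = +0.109638  |  p_3 = 0.618458
  4  |  dp/dt·Δt = +0.098478  |  p_4 = 0.716936
  5  |  dp/dt·Δt = +0.077939  |  p_5 = 0.794875

0.795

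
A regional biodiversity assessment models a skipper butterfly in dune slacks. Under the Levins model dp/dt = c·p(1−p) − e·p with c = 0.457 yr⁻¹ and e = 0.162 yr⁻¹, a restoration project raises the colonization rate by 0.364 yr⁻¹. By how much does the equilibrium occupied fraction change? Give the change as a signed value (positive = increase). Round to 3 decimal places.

Before: p* = 1 − 0.162/0.457 = 0.6455.
After the change, c = 0.821, e = 0.162, so p* = 1 − 0.162/0.821 = 0.8027.
Δp* = 0.8027 − 0.6455 = +0.1572.

0.157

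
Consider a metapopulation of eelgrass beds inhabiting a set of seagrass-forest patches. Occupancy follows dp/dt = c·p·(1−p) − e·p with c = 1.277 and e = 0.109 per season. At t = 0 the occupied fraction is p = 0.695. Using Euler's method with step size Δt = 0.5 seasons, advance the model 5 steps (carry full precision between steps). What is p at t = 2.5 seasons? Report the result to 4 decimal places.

0.9096

Update rule: p ← p + [c·p·(1−p) − e·p]·Δt with Δt = 0.5.
p: 0.69500 → 0.79247  (Δp = +0.09747)
p: 0.79247 → 0.85429  (Δp = +0.06182)
p: 0.85429 → 0.88721  (Δp = +0.03292)
p: 0.88721 → 0.90275  (Δp = +0.01554)
p: 0.90275 → 0.90961  (Δp = +0.00686)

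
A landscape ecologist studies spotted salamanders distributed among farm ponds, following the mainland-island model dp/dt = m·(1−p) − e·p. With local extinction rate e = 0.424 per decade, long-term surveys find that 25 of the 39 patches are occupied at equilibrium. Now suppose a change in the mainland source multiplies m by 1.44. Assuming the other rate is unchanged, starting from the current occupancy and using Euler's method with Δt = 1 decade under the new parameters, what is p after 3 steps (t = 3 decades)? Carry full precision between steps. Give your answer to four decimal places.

0.7307

Observed p* = 25/39 = 0.64103.
Balance m(1−p*) = e·p* gives m = e·p*/(1−p*) = 0.424×0.64103/0.35897 = 0.75714.
Starting from p₀ = 0.64103; update p ← p + (dp/dt)·Δt with the new parameters.
p: 0.64103 → 0.76062  (Δp = +0.11959)
p: 0.76062 → 0.69911  (Δp = -0.06150)
p: 0.69911 → 0.73074  (Δp = +0.03163)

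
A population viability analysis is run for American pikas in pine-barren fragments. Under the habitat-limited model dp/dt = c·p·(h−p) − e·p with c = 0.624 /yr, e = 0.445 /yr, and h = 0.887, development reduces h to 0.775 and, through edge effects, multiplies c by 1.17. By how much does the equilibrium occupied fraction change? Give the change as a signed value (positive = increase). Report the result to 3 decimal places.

-0.008

Before: p* = h − e/c = 0.887 − 0.445/0.624 = 0.887 − 0.7131 = 0.1739.
After: c = 0.73008, e = 0.445, h = 0.775; p* = 0.775 − 0.445/0.73008 = 0.1655.
Δp* = 0.1655 − 0.1739 = -0.0084.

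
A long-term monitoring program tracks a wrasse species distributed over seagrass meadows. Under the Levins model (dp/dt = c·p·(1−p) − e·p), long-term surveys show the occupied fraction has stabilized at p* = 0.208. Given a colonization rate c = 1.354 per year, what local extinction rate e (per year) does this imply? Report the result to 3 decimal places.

1.072

At equilibrium c(1−p*) = e.
e = 1.354 × (1 − 0.208) = 1.354 × 0.7920 = 1.0724.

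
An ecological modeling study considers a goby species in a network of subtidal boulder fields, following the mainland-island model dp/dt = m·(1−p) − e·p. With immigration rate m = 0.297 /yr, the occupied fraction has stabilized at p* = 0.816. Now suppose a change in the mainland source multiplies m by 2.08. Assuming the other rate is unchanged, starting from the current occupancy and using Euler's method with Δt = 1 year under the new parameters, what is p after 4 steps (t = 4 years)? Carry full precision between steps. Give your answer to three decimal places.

Balance m(1−p*) = e·p* gives e = m(1−p*)/p* = 0.297×0.18400/0.81600 = 0.06697.
Starting from p₀ = 0.81600; update p ← p + (dp/dt)·Δt with the new parameters.
t = 1: p = 0.81600 + (+0.05902) = 0.87502
t = 2: p = 0.87502 + (+0.01861) = 0.89363
t = 3: p = 0.89363 + (+0.00587) = 0.89949
t = 4: p = 0.89949 + (+0.00185) = 0.90134

0.901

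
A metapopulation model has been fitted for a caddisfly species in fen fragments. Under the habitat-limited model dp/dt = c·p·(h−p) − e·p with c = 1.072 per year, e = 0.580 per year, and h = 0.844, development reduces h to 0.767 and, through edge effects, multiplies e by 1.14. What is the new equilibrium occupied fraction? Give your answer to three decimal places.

0.150

Before: p* = h − e/c = 0.844 − 0.580/1.072 = 0.844 − 0.5410 = 0.3030.
After: c = 1.072, e = 0.6612, h = 0.767; p* = 0.767 − 0.6612/1.072 = 0.1502.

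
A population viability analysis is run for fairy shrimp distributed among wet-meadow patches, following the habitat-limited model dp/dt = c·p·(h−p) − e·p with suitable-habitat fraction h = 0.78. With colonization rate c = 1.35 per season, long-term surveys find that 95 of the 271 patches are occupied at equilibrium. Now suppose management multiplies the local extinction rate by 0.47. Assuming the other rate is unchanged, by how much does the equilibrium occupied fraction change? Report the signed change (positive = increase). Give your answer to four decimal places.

0.2276

Observed p* = 95/271 = 0.35055.
Balance c(h−p*) = e gives e = 1.35×(0.78 − 0.35055) = 0.57976.
New p* = 0.78 − e/c = 0.78 − 0.27249/1.35000 = 0.57816.
Δp* = 0.57816 − 0.35055 = +0.22761.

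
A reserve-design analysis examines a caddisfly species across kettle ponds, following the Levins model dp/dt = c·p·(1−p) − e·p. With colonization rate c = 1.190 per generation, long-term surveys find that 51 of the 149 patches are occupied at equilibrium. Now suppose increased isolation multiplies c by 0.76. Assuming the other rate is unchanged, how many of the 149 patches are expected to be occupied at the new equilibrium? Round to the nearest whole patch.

Observed p* = 51/149 = 0.34228.
Balance c(1−p*) = e gives e = 1.190×(1 − 0.34228) = 0.78269.
New p* = 1 − e/c = 1 − 0.78269/0.90440 = 0.13458.
Expected occupied = 149 × 0.13458 = 20.05 ≈ 20.

20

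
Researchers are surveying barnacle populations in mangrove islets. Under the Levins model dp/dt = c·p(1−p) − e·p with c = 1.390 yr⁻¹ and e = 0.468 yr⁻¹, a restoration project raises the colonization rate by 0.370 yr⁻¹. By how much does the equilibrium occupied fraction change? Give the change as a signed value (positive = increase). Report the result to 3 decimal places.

Before: p* = 1 − 0.468/1.390 = 0.6633.
After the change, c = 1.76, e = 0.468, so p* = 1 − 0.468/1.76 = 0.7341.
Δp* = 0.7341 − 0.6633 = +0.0708.

0.071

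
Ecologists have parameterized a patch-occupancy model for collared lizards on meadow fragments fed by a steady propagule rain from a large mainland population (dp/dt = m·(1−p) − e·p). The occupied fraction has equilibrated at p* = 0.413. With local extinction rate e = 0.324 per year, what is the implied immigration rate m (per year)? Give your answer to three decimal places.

At equilibrium m(1−p*) = e·p*, so m = e·p*/(1−p*).
m = 0.324 × 0.413 / 0.5870 = 0.1338/0.5870 = 0.2280.

0.228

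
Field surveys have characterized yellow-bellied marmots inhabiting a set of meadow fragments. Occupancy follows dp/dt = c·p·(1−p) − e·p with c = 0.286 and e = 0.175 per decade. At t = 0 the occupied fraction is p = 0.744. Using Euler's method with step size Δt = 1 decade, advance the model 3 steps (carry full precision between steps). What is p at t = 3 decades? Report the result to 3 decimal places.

Update rule: p ← p + [c·p·(1−p) − e·p]·Δt with Δt = 1.
  1  |  dp/dt·Δt = -0.075727  |  p_1 = 0.668273
  2  |  dp/dt·Δt = -0.053546  |  p_2 = 0.614727
  3  |  dp/dt·Δt = -0.039842  |  p_3 = 0.574885

0.575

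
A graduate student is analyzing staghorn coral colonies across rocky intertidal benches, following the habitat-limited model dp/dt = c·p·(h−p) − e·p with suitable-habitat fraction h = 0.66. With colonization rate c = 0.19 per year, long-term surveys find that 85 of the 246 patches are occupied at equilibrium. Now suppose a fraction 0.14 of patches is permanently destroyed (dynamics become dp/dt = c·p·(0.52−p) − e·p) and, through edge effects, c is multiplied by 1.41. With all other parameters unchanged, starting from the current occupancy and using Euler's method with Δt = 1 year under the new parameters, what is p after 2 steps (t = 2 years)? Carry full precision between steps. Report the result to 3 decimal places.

0.337

Observed p* = 85/246 = 0.34553.
Balance c(h−p*) = e gives e = 0.19×(0.66 − 0.34553) = 0.05975.
Starting from p₀ = 0.34553; update p ← p + (dp/dt)·Δt with the new parameters.
  1  |  dp/dt·Δt = -0.004495  |  p_1 = 0.341034
  2  |  dp/dt·Δt = -0.004026  |  p_2 = 0.337008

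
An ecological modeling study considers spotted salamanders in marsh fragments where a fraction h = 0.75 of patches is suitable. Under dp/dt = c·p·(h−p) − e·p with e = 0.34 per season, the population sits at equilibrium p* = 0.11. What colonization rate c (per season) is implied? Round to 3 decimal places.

0.531

At equilibrium c(h−p*) = e, so c = e/(h−p*).
c = 0.34/(0.75 − 0.11) = 0.34/0.6400 = 0.5312.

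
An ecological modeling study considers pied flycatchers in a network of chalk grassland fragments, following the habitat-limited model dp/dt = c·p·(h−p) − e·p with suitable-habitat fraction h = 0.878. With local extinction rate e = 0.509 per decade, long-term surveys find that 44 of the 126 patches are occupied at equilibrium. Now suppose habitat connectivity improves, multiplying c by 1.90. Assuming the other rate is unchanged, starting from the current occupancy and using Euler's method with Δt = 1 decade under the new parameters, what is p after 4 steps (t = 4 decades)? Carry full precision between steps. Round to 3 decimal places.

0.600

Observed p* = 44/126 = 0.34921.
Balance c(h−p*) = e gives c = e/(0.878 − 0.34921) = 0.509/0.52879 = 0.96257.
Starting from p₀ = 0.34921; update p ← p + (dp/dt)·Δt with the new parameters.
step 1: Δp = +0.15997, p = 0.50918
step 2: Δp = +0.08428, p = 0.59346
step 3: Δp = +0.00676, p = 0.60022
step 4: Δp = -0.00058, p = 0.59964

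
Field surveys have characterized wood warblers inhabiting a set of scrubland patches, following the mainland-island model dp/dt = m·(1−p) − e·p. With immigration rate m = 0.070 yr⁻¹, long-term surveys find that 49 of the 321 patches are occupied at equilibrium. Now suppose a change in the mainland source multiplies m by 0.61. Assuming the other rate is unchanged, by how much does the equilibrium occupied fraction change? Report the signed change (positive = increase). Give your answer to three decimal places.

Observed p* = 49/321 = 0.15265.
Balance m(1−p*) = e·p* gives e = m(1−p*)/p* = 0.070×0.84735/0.15265 = 0.38857.
New p* = m/(m+e) = 0.04270/(0.04270+0.38857) = 0.09901.
Δp* = 0.09901 − 0.15265 = -0.05364.

-0.054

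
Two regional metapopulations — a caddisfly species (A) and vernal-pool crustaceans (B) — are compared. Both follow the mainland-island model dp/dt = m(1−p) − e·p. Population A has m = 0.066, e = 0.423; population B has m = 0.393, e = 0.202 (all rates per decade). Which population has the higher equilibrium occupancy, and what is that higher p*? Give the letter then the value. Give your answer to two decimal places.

A: p*_A = m/(m+e) = 0.066/0.4890 = 0.1350.
B: p*_B = 0.393/0.5950 = 0.6605.
B is higher at 0.6605.

B, 0.66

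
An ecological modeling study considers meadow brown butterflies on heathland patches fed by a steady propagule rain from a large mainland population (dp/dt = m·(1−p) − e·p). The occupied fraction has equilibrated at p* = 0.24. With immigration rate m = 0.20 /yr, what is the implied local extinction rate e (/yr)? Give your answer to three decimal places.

0.633

At equilibrium m(1−p*) = e·p*, so e = m(1−p*)/p*.
e = 0.20 × 0.7600 / 0.24 = 0.6333.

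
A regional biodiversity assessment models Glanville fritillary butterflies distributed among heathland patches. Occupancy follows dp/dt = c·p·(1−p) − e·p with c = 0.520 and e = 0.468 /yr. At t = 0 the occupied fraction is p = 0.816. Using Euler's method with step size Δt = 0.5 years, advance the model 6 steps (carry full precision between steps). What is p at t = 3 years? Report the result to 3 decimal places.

Update rule: p ← p + [c·p·(1−p) − e·p]·Δt with Δt = 0.5.
  1  |  dp/dt·Δt = -0.151907  |  p_1 = 0.664093
  2  |  dp/dt·Δt = -0.097399  |  p_2 = 0.566695
  3  |  dp/dt·Δt = -0.068763  |  p_3 = 0.497932
  4  |  dp/dt·Δt = -0.051517  |  p_4 = 0.446414
  5  |  dp/dt·Δt = -0.040208  |  p_5 = 0.406207
  6  |  dp/dt·Δt = -0.032340  |  p_6 = 0.373867

0.374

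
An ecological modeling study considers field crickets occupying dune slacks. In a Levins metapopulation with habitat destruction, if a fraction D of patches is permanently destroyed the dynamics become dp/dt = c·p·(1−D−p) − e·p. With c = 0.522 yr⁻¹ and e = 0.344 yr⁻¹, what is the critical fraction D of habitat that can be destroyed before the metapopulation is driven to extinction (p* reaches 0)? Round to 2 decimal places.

The nontrivial equilibrium is p* = (1−D) − e/c; extinction occurs when this hits zero.
So D_crit = 1 − e/c = 1 − 0.344/0.522 = 1 − 0.6590 = 0.3410.
Note this equals the original equilibrium occupancy — the Levins extinction-debt result.

0.34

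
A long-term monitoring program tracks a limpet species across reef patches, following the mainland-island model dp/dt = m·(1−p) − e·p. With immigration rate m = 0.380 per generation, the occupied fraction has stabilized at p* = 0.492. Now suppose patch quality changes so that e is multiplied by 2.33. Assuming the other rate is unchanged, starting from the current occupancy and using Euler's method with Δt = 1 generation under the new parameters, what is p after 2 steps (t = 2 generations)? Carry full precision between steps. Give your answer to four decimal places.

0.3108

Balance m(1−p*) = e·p* gives e = m(1−p*)/p* = 0.380×0.50800/0.49200 = 0.39236.
Starting from p₀ = 0.49200; update p ← p + (dp/dt)·Δt with the new parameters.
step 1: Δp = -0.25674, p = 0.23526
step 2: Δp = +0.07553, p = 0.31079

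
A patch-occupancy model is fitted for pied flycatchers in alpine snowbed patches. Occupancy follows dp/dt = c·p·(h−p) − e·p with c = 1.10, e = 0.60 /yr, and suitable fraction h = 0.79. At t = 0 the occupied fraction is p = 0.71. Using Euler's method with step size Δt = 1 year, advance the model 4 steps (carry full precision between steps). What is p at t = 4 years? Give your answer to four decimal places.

0.2731

Update rule: p ← p + [c·p·(h−p) − e·p]·Δt with Δt = 1.
t = 1: p = 0.71000 + (-0.36352) = 0.34648
t = 2: p = 0.34648 + (-0.03885) = 0.30763
t = 3: p = 0.30763 + (-0.02135) = 0.28628
t = 4: p = 0.28628 + (-0.01314) = 0.27314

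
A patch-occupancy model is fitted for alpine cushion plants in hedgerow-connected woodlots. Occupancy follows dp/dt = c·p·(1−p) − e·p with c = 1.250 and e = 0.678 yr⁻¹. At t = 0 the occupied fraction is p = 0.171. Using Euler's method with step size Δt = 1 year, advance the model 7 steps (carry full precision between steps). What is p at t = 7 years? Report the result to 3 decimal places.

0.452

Update rule: p ← p + [c·p·(1−p) − e·p]·Δt with Δt = 1.
  1  |  dp/dt·Δt = +0.061261  |  p_1 = 0.232261
  2  |  dp/dt·Δt = +0.065422  |  p_2 = 0.297683
  3  |  dp/dt·Δt = +0.059506  |  p_3 = 0.357188
  4  |  dp/dt·Δt = +0.044832  |  p_4 = 0.402021
  5  |  dp/dt·Δt = +0.027930  |  p_5 = 0.429951
  6  |  dp/dt·Δt = +0.014860  |  p_6 = 0.444811
  7  |  dp/dt·Δt = +0.007111  |  p_7 = 0.451922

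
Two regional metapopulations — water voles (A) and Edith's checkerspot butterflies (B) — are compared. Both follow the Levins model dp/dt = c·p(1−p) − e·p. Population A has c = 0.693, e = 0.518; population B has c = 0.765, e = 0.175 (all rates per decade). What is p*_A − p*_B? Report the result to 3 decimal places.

A: p*_A = 1 − 0.518/0.693 = 0.2525.
B: p*_B = 1 − 0.175/0.765 = 0.7712.
p*_A − p*_B = 0.2525 − 0.7712 = -0.5187.

-0.519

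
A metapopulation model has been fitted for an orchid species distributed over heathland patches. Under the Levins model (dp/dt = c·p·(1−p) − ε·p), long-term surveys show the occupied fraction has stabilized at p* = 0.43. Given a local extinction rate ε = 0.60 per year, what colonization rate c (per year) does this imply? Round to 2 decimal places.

1.05

At equilibrium c(1−p*) = ε, so c = ε/(1−p*).
c = 0.60/(1 − 0.43) = 0.60/0.5700 = 1.0526.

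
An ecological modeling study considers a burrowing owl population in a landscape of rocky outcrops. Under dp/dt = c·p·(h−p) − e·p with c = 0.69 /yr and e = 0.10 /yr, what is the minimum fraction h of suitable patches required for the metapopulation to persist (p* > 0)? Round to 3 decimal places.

p* = h − e/c is positive only when h > e/c.
h_min = e/c = 0.10/0.69 = 0.1449.

0.145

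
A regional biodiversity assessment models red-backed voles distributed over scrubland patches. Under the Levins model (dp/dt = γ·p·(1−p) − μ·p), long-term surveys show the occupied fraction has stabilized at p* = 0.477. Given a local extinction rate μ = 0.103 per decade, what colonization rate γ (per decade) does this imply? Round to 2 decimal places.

0.20

At equilibrium γ(1−p*) = μ, so γ = μ/(1−p*).
γ = 0.103/(1 − 0.477) = 0.103/0.5230 = 0.1969.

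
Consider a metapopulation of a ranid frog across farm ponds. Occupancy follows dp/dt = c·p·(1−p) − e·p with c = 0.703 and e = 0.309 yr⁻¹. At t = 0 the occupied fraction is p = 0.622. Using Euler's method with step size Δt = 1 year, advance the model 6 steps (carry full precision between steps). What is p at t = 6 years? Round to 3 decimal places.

0.563

Update rule: p ← p + [c·p·(1−p) − e·p]·Δt with Δt = 1.
t = 1: p = 0.62200 + (-0.02691) = 0.59509
t = 2: p = 0.59509 + (-0.01449) = 0.58060
t = 3: p = 0.58060 + (-0.00822) = 0.57238
t = 4: p = 0.57238 + (-0.00480) = 0.56758
t = 5: p = 0.56758 + (-0.00284) = 0.56474
t = 6: p = 0.56474 + (-0.00170) = 0.56304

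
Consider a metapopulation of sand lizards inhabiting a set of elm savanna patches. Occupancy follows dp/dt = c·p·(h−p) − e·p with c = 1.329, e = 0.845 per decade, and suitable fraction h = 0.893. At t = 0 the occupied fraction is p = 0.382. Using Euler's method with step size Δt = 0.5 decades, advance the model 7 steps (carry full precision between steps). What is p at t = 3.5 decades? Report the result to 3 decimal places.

Update rule: p ← p + [c·p·(h−p) − e·p]·Δt with Δt = 0.5.
t = 0.5: p = 0.38200 + (-0.03168) = 0.35032
t = 1: p = 0.35032 + (-0.02168) = 0.32864
t = 1.5: p = 0.32864 + (-0.01560) = 0.31303
t = 2: p = 0.31303 + (-0.01162) = 0.30142
t = 2.5: p = 0.30142 + (-0.00886) = 0.29256
t = 3: p = 0.29256 + (-0.00688) = 0.28568
t = 3.5: p = 0.28568 + (-0.00541) = 0.28027

0.280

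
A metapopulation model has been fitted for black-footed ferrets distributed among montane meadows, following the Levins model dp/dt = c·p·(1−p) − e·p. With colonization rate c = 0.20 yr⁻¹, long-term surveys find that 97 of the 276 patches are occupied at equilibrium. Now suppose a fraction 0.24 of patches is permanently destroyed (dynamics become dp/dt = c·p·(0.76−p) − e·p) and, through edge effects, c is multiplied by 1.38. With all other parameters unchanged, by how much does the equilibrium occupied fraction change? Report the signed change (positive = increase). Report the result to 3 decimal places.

-0.061

Observed p* = 97/276 = 0.35145.
Balance c(1−p*) = e gives e = 0.20×(1 − 0.35145) = 0.12971.
New p* = 0.76 − e/c = 0.76 − 0.12971/0.27600 = 0.29004.
Δp* = 0.29004 − 0.35145 = -0.06141.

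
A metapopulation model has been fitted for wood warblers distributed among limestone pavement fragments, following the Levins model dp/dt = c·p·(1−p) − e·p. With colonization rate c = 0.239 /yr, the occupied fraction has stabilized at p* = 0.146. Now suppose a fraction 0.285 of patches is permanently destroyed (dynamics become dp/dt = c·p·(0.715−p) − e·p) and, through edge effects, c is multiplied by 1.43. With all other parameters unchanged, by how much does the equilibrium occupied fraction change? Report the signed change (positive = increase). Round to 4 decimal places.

Balance c(1−p*) = e gives e = 0.239×(1 − 0.14600) = 0.20411.
New p* = 0.715 − e/c = 0.715 − 0.20411/0.34177 = 0.11779.
Δp* = 0.11779 − 0.14600 = -0.02821.

-0.0282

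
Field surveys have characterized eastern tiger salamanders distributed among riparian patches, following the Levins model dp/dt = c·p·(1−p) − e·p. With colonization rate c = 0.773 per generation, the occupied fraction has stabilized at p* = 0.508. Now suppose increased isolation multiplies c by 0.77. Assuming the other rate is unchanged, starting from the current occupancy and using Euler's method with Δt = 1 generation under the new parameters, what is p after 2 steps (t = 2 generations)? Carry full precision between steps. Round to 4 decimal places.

0.4353

Balance c(1−p*) = e gives e = 0.773×(1 − 0.50800) = 0.38032.
Starting from p₀ = 0.50800; update p ← p + (dp/dt)·Δt with the new parameters.
t = 1: p = 0.50800 + (-0.04444) = 0.46356
t = 2: p = 0.46356 + (-0.02829) = 0.43528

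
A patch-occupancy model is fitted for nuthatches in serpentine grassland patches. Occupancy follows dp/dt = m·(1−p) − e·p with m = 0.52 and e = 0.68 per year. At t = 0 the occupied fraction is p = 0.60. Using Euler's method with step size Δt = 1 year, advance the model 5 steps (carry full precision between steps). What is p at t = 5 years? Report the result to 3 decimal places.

0.433

Update rule: p ← p + [m·(1−p) − e·p]·Δt with Δt = 1.
step 1: Δp = -0.20000, p = 0.40000
step 2: Δp = +0.04000, p = 0.44000
step 3: Δp = -0.00800, p = 0.43200
step 4: Δp = +0.00160, p = 0.43360
step 5: Δp = -0.00032, p = 0.43328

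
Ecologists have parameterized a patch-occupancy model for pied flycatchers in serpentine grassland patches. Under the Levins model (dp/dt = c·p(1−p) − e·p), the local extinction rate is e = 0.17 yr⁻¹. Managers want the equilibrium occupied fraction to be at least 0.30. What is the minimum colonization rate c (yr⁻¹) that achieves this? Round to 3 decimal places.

p* = 1 − e/c ≥ 0.30 requires e/c ≤ 0.7000, i.e. c ≥ e/0.7000.
c_min = 0.17/0.7000 = 0.2429.

0.243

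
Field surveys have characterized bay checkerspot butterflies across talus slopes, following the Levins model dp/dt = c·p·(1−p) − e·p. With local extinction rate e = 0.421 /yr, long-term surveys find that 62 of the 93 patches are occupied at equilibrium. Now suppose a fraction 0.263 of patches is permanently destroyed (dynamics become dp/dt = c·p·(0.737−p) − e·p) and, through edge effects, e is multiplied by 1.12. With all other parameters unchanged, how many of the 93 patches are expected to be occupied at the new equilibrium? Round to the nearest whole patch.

Observed p* = 62/93 = 0.66667.
Balance c(1−p*) = e gives c = e/(1 − 0.66667) = 0.421/0.33333 = 1.26301.
New p* = 0.737 − e/c = 0.737 − 0.47152/1.26301 = 0.36367.
Expected occupied = 93 × 0.36367 = 33.82 ≈ 34.

34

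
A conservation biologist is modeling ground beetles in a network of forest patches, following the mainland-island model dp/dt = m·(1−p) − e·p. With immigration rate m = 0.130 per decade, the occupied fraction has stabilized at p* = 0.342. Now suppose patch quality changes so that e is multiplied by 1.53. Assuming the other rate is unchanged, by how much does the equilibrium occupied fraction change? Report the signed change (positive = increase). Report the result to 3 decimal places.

-0.088

Balance m(1−p*) = e·p* gives e = m(1−p*)/p* = 0.130×0.65800/0.34200 = 0.25012.
New p* = m/(m+e) = 0.13000/(0.13000+0.38268) = 0.25357.
Δp* = 0.25357 − 0.34200 = -0.08843.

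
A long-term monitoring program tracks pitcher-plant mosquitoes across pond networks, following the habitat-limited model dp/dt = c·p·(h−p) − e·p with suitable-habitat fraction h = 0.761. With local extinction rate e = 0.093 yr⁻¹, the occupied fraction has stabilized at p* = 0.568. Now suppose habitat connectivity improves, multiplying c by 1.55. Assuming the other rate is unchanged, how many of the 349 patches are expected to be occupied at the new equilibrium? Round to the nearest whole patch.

Balance c(h−p*) = e gives c = e/(0.761 − 0.56800) = 0.093/0.19300 = 0.48187.
New p* = 0.761 − e/c = 0.761 − 0.09300/0.74690 = 0.63649.
Expected occupied = 349 × 0.63649 = 222.14 ≈ 222.

222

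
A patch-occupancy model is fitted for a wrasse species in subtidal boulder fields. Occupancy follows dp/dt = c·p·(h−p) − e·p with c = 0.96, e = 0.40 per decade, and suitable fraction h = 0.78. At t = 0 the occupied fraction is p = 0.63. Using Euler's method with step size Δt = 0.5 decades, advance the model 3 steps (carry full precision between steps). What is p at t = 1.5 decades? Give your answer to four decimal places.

Update rule: p ← p + [c·p·(h−p) − e·p]·Δt with Δt = 0.5.
  1  |  dp/dt·Δt = -0.080640  |  p_1 = 0.549360
  2  |  dp/dt·Δt = -0.049054  |  p_2 = 0.500306
  3  |  dp/dt·Δt = -0.032894  |  p_3 = 0.467413

0.4674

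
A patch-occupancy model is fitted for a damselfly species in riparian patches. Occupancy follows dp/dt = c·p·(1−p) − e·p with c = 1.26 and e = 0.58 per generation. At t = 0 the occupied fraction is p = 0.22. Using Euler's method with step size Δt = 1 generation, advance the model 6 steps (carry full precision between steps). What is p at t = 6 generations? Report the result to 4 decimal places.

Update rule: p ← p + [c·p·(1−p) − e·p]·Δt with Δt = 1.
p: 0.22000 → 0.30862  (Δp = +0.08862)
p: 0.30862 → 0.39847  (Δp = +0.08985)
p: 0.39847 → 0.46937  (Δp = +0.07090)
p: 0.46937 → 0.51095  (Δp = +0.04158)
p: 0.51095 → 0.52945  (Δp = +0.01850)
p: 0.52945 → 0.53628  (Δp = +0.00683)

0.5363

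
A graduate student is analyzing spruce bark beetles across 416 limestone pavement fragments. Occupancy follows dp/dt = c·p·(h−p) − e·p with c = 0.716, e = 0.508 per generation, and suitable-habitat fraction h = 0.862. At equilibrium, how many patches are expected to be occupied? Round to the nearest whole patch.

p* = h − e/c = 0.862 − 0.7095 = 0.1525.
Expected occupied patches = N × p* = 416 × 0.1525 = 63.44 ≈ 63.

63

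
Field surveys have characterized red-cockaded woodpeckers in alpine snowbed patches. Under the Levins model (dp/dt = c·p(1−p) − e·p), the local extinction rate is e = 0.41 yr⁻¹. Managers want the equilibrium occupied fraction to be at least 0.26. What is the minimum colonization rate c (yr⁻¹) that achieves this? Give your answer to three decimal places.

0.554

p* = 1 − e/c ≥ 0.26 requires e/c ≤ 0.7400, i.e. c ≥ e/0.7400.
c_min = 0.41/0.7400 = 0.5541.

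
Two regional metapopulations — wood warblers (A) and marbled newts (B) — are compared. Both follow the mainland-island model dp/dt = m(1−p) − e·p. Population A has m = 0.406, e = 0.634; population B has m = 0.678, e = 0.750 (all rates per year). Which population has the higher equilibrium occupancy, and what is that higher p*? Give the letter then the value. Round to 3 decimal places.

B, 0.475

A: p*_A = m/(m+e) = 0.406/1.0400 = 0.3904.
B: p*_B = 0.678/1.4280 = 0.4748.
B is higher at 0.4748.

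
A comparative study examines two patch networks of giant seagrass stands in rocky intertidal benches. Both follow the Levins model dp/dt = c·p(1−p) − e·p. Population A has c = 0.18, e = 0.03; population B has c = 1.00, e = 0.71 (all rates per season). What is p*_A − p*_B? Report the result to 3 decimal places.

0.543

A: p*_A = 1 − 0.03/0.18 = 0.8333.
B: p*_B = 1 − 0.71/1.00 = 0.2900.
p*_A − p*_B = 0.8333 − 0.2900 = 0.5433.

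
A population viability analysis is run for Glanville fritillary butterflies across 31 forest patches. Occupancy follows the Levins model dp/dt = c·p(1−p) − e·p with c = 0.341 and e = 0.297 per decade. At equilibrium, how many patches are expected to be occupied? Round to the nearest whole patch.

4

p* = 1 − e/c = 1 − 0.297/0.341 = 0.1290.
Expected occupied patches = N × p* = 31 × 0.1290 = 4.00 ≈ 4.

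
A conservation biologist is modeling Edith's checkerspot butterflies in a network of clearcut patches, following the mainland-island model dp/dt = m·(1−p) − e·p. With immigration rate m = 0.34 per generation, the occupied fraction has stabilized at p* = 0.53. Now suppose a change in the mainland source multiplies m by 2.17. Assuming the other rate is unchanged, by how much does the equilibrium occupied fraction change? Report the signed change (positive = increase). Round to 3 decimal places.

0.180

Balance m(1−p*) = e·p* gives e = m(1−p*)/p* = 0.34×0.47000/0.53000 = 0.30151.
New p* = m/(m+e) = 0.73780/(0.73780+0.30151) = 0.70989.
Δp* = 0.70989 − 0.53000 = +0.17989.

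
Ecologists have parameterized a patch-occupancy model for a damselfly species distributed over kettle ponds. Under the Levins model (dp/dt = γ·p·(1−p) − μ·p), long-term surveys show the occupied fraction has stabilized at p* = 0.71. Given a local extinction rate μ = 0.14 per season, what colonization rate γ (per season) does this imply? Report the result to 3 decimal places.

0.483

At equilibrium γ(1−p*) = μ, so γ = μ/(1−p*).
γ = 0.14/(1 − 0.71) = 0.14/0.2900 = 0.4828.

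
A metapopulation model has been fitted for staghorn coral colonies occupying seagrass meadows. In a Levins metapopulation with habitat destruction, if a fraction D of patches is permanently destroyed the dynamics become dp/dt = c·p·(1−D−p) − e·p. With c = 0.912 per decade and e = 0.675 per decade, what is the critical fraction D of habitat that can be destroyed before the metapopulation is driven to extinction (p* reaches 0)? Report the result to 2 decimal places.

0.26

The nontrivial equilibrium is p* = (1−D) − e/c; extinction occurs when this hits zero.
So D_crit = 1 − e/c = 1 − 0.675/0.912 = 1 − 0.7401 = 0.2599.
Note this equals the original equilibrium occupancy — the Levins extinction-debt result.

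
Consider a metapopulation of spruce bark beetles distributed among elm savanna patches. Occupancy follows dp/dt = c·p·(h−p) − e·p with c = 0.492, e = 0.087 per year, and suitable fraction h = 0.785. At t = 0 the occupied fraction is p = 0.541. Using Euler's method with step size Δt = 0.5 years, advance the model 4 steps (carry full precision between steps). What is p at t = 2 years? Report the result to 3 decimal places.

Update rule: p ← p + [c·p·(h−p) − e·p]·Δt with Δt = 0.5.
  1  |  dp/dt·Δt = +0.008939  |  p_1 = 0.549939
  2  |  dp/dt·Δt = +0.007878  |  p_2 = 0.557817
  3  |  dp/dt·Δt = +0.006910  |  p_3 = 0.564727
  4  |  dp/dt·Δt = +0.006035  |  p_4 = 0.570762

0.571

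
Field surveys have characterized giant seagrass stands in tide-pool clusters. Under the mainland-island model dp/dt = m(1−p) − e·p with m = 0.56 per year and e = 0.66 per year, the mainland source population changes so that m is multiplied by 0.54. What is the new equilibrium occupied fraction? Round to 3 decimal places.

Before: p* = 0.56/(0.56+0.66) = 0.4590.
After: m = 0.3024, e = 0.66; p* = 0.3024/0.9624 = 0.3142.

0.314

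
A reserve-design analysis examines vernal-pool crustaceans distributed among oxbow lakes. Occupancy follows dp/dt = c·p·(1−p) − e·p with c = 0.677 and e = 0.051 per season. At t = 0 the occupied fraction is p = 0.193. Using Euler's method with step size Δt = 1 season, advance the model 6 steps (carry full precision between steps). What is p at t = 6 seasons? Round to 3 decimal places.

Update rule: p ← p + [c·p·(1−p) − e·p]·Δt with Δt = 1.
  1  |  dp/dt·Δt = +0.095600  |  p_1 = 0.288600
  2  |  dp/dt·Δt = +0.124276  |  p_2 = 0.412877
  3  |  dp/dt·Δt = +0.143055  |  p_3 = 0.555931
  4  |  dp/dt·Δt = +0.138780  |  p_4 = 0.694711
  5  |  dp/dt·Δt = +0.108153  |  p_5 = 0.802864
  6  |  dp/dt·Δt = +0.066205  |  p_6 = 0.869069

0.869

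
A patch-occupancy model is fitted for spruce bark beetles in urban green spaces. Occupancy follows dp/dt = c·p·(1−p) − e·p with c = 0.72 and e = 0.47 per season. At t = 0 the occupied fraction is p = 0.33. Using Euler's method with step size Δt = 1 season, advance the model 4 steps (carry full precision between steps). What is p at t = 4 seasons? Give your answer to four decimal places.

Update rule: p ← p + [c·p·(1−p) − e·p]·Δt with Δt = 1.
  1  |  dp/dt·Δt = +0.004092  |  p_1 = 0.334092
  2  |  dp/dt·Δt = +0.003158  |  p_2 = 0.337250
  3  |  dp/dt·Δt = +0.002421  |  p_3 = 0.339672
  4  |  dp/dt·Δt = +0.001847  |  p_4 = 0.341518

0.3415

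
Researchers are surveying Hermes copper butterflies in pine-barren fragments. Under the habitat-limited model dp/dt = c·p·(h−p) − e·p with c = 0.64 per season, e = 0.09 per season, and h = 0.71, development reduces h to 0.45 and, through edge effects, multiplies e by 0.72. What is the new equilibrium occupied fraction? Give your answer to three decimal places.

0.349

Before: p* = h − e/c = 0.71 − 0.09/0.64 = 0.71 − 0.1406 = 0.5694.
After: c = 0.64, e = 0.0648, h = 0.45; p* = 0.45 − 0.0648/0.64 = 0.3488.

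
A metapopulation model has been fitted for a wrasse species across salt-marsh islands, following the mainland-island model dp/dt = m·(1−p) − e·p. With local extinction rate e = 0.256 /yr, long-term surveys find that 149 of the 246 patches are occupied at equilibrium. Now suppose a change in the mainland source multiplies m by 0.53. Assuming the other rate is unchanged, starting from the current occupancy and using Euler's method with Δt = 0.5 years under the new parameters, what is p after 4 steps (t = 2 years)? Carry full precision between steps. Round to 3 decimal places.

Observed p* = 149/246 = 0.60569.
Balance m(1−p*) = e·p* gives m = e·p*/(1−p*) = 0.256×0.60569/0.39431 = 0.39324.
Starting from p₀ = 0.60569; update p ← p + (dp/dt)·Δt with the new parameters.
step 1: Δp = -0.03644, p = 0.56925
step 2: Δp = -0.02798, p = 0.54128
step 3: Δp = -0.02148, p = 0.51979
step 4: Δp = -0.01649, p = 0.50330

0.503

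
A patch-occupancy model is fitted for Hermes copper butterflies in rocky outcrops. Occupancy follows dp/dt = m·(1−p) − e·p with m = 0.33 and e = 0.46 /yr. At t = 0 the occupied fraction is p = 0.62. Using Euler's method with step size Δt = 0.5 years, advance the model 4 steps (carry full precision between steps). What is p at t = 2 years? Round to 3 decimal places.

Update rule: p ← p + [m·(1−p) − e·p]·Δt with Δt = 0.5.
  1  |  dp/dt·Δt = -0.079900  |  p_1 = 0.540100
  2  |  dp/dt·Δt = -0.048340  |  p_2 = 0.491760
  3  |  dp/dt·Δt = -0.029245  |  p_3 = 0.462515
  4  |  dp/dt·Δt = -0.017693  |  p_4 = 0.444822

0.445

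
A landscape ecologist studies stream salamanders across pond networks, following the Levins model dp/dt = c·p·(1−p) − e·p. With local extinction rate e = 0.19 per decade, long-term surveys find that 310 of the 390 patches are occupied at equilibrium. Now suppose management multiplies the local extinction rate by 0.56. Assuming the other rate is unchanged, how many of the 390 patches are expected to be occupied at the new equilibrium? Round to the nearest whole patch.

Observed p* = 310/390 = 0.79487.
Balance c(1−p*) = e gives c = e/(1 − 0.79487) = 0.19/0.20513 = 0.92624.
New p* = 1 − e/c = 1 − 0.10640/0.92624 = 0.88513.
Expected occupied = 390 × 0.88513 = 345.20 ≈ 345.

345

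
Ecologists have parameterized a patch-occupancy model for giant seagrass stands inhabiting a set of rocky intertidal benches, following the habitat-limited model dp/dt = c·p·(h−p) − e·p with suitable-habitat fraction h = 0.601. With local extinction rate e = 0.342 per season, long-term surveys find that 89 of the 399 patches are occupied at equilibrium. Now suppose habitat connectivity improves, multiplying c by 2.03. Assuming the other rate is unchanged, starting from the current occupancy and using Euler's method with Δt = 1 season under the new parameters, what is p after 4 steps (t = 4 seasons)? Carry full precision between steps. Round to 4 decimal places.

0.4103

Observed p* = 89/399 = 0.22306.
Balance c(h−p*) = e gives c = e/(0.601 − 0.22306) = 0.342/0.37794 = 0.90490.
Starting from p₀ = 0.22306; update p ← p + (dp/dt)·Δt with the new parameters.
  1  |  dp/dt·Δt = +0.078574  |  p_1 = 0.301632
  2  |  dp/dt·Δt = +0.062716  |  p_2 = 0.364348
  3  |  dp/dt·Δt = +0.033781  |  p_3 = 0.398129
  4  |  dp/dt·Δt = +0.012208  |  p_4 = 0.410337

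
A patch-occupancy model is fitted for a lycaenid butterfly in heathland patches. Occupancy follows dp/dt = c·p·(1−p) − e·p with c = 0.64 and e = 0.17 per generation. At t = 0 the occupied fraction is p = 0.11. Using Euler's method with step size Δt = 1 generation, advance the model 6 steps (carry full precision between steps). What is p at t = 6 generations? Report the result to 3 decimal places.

0.532

Update rule: p ← p + [c·p·(1−p) − e·p]·Δt with Δt = 1.
step 1: Δp = +0.04396, p = 0.15396
step 2: Δp = +0.05719, p = 0.21115
step 3: Δp = +0.07071, p = 0.28185
step 4: Δp = +0.08163, p = 0.36348
step 5: Δp = +0.08628, p = 0.44976
step 6: Δp = +0.08193, p = 0.53169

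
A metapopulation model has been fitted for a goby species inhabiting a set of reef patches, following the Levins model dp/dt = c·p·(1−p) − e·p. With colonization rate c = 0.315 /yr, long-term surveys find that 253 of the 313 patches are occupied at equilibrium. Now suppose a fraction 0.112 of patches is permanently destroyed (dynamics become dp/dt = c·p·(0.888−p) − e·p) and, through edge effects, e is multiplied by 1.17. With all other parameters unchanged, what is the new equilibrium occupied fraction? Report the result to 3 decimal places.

0.664

Observed p* = 253/313 = 0.80831.
Balance c(1−p*) = e gives e = 0.315×(1 − 0.80831) = 0.06038.
New p* = 0.888 − e/c = 0.888 − 0.07064/0.31500 = 0.66375.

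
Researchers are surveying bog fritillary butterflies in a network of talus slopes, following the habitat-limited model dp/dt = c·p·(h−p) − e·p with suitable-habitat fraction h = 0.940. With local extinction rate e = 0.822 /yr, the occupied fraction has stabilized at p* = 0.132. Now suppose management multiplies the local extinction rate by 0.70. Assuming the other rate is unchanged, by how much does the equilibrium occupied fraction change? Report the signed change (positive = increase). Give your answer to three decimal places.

0.242

Balance c(h−p*) = e gives c = e/(0.94 − 0.13200) = 0.822/0.80800 = 1.01733.
New p* = 0.94 − e/c = 0.94 − 0.57540/1.01733 = 0.37440.
Δp* = 0.37440 − 0.13200 = +0.24240.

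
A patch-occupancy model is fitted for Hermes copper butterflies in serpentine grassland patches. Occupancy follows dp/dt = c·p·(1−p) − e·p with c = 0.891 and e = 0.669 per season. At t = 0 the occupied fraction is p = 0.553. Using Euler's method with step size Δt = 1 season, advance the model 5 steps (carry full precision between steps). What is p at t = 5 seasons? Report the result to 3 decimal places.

Update rule: p ← p + [c·p·(1−p) − e·p]·Δt with Δt = 1.
  1  |  dp/dt·Δt = -0.149710  |  p_1 = 0.403290
  2  |  dp/dt·Δt = -0.055384  |  p_2 = 0.347906
  3  |  dp/dt·Δt = -0.030610  |  p_3 = 0.317296
  4  |  dp/dt·Δt = -0.019263  |  p_4 = 0.298032
  5  |  dp/dt·Δt = -0.012978  |  p_5 = 0.285054

0.285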